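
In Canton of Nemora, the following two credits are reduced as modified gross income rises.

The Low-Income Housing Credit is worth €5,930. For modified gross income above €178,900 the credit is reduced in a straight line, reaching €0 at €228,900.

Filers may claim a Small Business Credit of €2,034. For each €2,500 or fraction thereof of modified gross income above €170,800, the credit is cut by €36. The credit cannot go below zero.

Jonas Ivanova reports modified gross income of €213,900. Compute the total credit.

€3,165

Low-Income Housing Credit: €213,900 is €35,000 into a €50,000 phase-out range, leaving 15,000/50,000 of the credit: €5,930 × 15,000/50,000 = €1,779.
Small Business Credit: income exceeds €170,800 by €43,100, which is 18 full-or-partial €2,500 increments; reduction = 18 × €36 = €648, leaving €1,386.
Total: €1,779 + €1,386 = €3,165.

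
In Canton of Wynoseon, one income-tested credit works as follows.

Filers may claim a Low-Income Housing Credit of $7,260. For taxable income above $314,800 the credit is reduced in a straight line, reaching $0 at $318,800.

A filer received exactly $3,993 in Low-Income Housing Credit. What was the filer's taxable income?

$3,993 is 3,993/7,260 of the full $7,260, so 3,267/7,260 of the $4,000 range has been used: income = $314,800 + $4,000 × 3,267/7,260 = $316,600.

$316,600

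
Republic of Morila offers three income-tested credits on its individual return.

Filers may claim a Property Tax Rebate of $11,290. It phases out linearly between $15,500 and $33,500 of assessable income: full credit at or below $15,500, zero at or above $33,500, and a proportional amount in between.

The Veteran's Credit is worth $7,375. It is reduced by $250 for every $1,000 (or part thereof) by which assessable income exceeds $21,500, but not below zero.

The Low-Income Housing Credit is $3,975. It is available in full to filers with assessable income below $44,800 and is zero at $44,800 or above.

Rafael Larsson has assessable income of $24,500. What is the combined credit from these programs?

Property Tax Rebate: $24,500 is $9,000 into a $18,000 phase-out range, leaving 9,000/18,000 of the credit: $11,290 × 9,000/18,000 = $5,645.
Veteran's Credit: income exceeds $21,500 by $3,000, which is 3 full-or-partial $1,000 increments; reduction = 3 × $250 = $750, leaving $6,625.
Low-Income Housing Credit: $24,500 is below the $44,800 cutoff, so the full $3,975 applies.
Total: $5,645 + $6,625 + $3,975 = $16,245.

$16,245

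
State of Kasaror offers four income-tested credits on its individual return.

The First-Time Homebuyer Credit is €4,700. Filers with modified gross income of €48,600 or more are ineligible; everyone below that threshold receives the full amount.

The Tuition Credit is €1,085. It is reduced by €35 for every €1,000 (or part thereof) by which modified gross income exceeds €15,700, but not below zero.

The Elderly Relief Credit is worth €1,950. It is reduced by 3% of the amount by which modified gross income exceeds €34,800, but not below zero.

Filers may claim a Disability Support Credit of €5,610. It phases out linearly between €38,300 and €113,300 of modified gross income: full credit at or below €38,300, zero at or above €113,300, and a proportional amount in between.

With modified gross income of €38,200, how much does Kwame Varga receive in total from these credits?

€12,438

First-Time Homebuyer Credit: €38,200 is below the €48,600 cutoff, so the full €4,700 applies.
Tuition Credit: income exceeds €15,700 by €22,500, which is 23 full-or-partial €1,000 increments; reduction = 23 × €35 = €805, leaving €280.
Elderly Relief Credit: 3% of the €3,400 excess over €34,800 is €102; credit = €1,950 − €102 = €1,848.
Disability Support Credit: €38,200 is at or below the €38,300 threshold, so the full €5,610 applies.
Total: €4,700 + €280 + €1,848 + €5,610 = €12,438.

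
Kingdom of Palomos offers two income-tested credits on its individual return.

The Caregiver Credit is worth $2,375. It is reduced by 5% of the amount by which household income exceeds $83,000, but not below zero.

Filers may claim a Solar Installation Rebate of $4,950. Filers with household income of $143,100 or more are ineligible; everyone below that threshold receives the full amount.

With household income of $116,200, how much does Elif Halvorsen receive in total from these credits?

Caregiver Credit: 5% of the $33,200 excess over $83,000 is $1,660; credit = $2,375 − $1,660 = $715.
Solar Installation Rebate: $116,200 is below the $143,100 cutoff, so the full $4,950 applies.
Total: $715 + $4,950 = $5,665.

$5,665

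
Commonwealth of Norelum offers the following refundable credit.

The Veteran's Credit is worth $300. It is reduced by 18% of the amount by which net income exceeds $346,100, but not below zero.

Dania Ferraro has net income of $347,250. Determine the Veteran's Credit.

$93

Veteran's Credit: 18% of the $1,150 excess over $346,100 is $207; credit = $300 − $207 = $93.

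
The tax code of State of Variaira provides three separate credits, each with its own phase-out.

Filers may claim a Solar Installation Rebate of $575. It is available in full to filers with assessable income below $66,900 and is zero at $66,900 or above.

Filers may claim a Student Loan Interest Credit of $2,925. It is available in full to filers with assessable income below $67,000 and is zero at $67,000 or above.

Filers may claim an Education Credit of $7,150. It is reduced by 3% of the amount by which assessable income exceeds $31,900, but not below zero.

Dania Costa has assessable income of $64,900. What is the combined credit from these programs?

Solar Installation Rebate: $64,900 is below the $66,900 cutoff, so the full $575 applies.
Student Loan Interest Credit: $64,900 is below the $67,000 cutoff, so the full $2,925 applies.
Education Credit: 3% of the $33,000 excess over $31,900 is $990; credit = $7,150 − $990 = $6,160.
Total: $575 + $2,925 + $6,160 = $9,660.

$9,660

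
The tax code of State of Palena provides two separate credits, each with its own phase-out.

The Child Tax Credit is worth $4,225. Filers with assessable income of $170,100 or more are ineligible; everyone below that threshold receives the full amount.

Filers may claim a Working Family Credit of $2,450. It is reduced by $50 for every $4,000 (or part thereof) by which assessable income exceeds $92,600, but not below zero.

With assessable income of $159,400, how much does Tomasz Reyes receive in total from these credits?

$5,825

Child Tax Credit: $159,400 is below the $170,100 cutoff, so the full $4,225 applies.
Working Family Credit: income exceeds $92,600 by $66,800, which is 17 full-or-partial $4,000 increments; reduction = 17 × $50 = $850, leaving $1,600.
Total: $4,225 + $1,600 = $5,825.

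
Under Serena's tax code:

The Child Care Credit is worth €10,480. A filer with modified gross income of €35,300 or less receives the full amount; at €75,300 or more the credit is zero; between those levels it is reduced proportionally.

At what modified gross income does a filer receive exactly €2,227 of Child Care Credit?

€66,800

€2,227 is 2,227/10,480 of the full €10,480, so 8,253/10,480 of the €40,000 range has been used: income = €35,300 + €40,000 × 8,253/10,480 = €66,800.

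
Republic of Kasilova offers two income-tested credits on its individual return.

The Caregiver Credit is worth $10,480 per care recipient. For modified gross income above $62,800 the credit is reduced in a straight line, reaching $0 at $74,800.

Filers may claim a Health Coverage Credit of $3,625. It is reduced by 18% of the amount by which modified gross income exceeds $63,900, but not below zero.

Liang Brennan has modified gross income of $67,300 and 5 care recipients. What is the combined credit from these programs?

Caregiver Credit: base = 5 × $10,480 = $52,400. $67,300 is $4,500 into a $12,000 phase-out range, leaving 7,500/12,000 of the credit: $52,400 × 7,500/12,000 = $32,750.
Health Coverage Credit: 18% of the $3,400 excess over $63,900 is $612; credit = $3,625 − $612 = $3,013.
Total: $32,750 + $3,013 = $35,763.

$35,763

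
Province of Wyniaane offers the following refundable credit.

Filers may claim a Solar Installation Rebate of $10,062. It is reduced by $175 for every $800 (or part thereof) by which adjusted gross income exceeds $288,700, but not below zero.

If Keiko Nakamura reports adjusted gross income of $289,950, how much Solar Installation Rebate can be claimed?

Solar Installation Rebate: income exceeds $288,700 by $1,250, which is 2 full-or-partial $800 increments; reduction = 2 × $175 = $350, leaving $9,712.

$9,712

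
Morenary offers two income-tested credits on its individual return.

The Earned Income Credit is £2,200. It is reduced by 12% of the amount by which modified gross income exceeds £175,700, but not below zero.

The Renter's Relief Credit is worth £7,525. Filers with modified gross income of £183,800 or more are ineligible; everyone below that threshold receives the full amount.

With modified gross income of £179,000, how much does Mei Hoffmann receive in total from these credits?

£9,329

Earned Income Credit: 12% of the £3,300 excess over £175,700 is £396; credit = £2,200 − £396 = £1,804.
Renter's Relief Credit: £179,000 is below the £183,800 cutoff, so the full £7,525 applies.
Total: £1,804 + £7,525 = £9,329.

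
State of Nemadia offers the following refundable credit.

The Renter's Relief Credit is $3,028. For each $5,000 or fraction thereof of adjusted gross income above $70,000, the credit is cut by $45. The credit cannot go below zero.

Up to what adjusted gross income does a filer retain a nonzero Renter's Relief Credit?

$405,000

After 67 increments the reduction is 67 × $45 = $3,015, leaving $13; one more increment wipes it out. Increment 67 ends at excess 67 × $5,000 = $335,000, so the highest qualifying income is $70,000 + $335,000 = $405,000.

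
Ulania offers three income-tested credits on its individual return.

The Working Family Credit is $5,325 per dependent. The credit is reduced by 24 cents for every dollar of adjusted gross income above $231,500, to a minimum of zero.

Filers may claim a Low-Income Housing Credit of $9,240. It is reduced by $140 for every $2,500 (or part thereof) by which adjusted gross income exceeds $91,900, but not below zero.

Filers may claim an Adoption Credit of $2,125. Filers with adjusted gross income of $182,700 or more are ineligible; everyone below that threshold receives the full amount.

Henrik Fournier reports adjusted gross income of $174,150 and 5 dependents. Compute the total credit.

$33,370

Working Family Credit: base = 5 × $5,325 = $26,625. $174,150 is at or below the $231,500 threshold, so the full $26,625 applies.
Low-Income Housing Credit: income exceeds $91,900 by $82,250, which is 33 full-or-partial $2,500 increments; reduction = 33 × $140 = $4,620, leaving $4,620.
Adoption Credit: $174,150 is below the $182,700 cutoff, so the full $2,125 applies.
Total: $26,625 + $4,620 + $2,125 = $33,370.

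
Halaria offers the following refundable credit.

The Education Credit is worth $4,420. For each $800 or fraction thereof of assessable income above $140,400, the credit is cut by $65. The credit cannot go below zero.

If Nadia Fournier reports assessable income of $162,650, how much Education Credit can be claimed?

Education Credit: income exceeds $140,400 by $22,250, which is 28 full-or-partial $800 increments; reduction = 28 × $65 = $1,820, leaving $2,600.

$2,600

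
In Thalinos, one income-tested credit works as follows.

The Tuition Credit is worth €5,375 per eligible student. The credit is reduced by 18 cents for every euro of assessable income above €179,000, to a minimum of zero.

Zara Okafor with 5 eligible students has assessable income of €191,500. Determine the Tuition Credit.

€24,625

Tuition Credit: base = 5 × €5,375 = €26,875. 18% of the €12,500 excess over €179,000 is €2,250; credit = €26,875 − €2,250 = €24,625.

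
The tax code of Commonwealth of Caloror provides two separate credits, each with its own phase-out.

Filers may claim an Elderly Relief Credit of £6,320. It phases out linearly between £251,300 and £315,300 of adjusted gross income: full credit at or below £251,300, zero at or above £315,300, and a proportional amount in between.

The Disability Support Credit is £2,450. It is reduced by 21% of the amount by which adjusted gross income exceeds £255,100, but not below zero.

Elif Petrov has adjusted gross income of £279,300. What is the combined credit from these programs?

Elderly Relief Credit: £279,300 is £28,000 into a £64,000 phase-out range, leaving 36,000/64,000 of the credit: £6,320 × 36,000/64,000 = £3,555.
Disability Support Credit: 21% of the £24,200 excess over £255,100 is £5,082 ≥ base, so the credit is £0.
Total: £3,555 + £0 = £3,555.

£3,555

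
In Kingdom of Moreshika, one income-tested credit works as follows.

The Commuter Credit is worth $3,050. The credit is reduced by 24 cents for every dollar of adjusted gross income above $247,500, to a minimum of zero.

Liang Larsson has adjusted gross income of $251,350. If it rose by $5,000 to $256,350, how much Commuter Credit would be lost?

At $251,350 — 24% of the $3,850 excess over $247,500 is $924; credit = $3,050 − $924 = $2,126.
At $256,350 — 24% of the $8,850 excess over $247,500 is $2,124; credit = $3,050 − $2,124 = $926.
Lost: $2,126 − $926 = $1,200.

$1,200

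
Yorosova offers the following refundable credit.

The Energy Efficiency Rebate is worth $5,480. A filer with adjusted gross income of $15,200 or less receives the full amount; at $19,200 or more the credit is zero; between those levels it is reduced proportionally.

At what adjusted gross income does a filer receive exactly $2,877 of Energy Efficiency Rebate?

$17,100

$2,877 is 2,877/5,480 of the full $5,480, so 2,603/5,480 of the $4,000 range has been used: income = $15,200 + $4,000 × 2,603/5,480 = $17,100.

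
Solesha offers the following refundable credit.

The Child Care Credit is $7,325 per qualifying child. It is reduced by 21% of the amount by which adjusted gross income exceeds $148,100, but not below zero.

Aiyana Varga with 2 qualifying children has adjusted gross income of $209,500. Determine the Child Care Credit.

$1,756

Child Care Credit: base = 2 × $7,325 = $14,650. 21% of the $61,400 excess over $148,100 is $12,894; credit = $14,650 − $12,894 = $1,756.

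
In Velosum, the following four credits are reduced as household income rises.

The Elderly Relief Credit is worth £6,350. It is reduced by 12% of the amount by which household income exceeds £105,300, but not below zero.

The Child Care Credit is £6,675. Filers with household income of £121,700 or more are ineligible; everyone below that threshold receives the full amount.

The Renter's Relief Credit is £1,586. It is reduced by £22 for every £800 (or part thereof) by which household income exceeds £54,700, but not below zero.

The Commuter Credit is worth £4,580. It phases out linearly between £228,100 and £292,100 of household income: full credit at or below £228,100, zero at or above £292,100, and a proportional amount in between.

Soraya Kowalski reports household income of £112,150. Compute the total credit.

Elderly Relief Credit: 12% of the £6,850 excess over £105,300 is £822; credit = £6,350 − £822 = £5,528.
Child Care Credit: £112,150 is below the £121,700 cutoff, so the full £6,675 applies.
Renter's Relief Credit: income exceeds £54,700 by £57,450, which is 72 full-or-partial £800 increments; reduction = 72 × £22 = £1,584, leaving £2.
Commuter Credit: £112,150 is at or below the £228,100 threshold, so the full £4,580 applies.
Total: £5,528 + £6,675 + £2 + £4,580 = £16,785.

£16,785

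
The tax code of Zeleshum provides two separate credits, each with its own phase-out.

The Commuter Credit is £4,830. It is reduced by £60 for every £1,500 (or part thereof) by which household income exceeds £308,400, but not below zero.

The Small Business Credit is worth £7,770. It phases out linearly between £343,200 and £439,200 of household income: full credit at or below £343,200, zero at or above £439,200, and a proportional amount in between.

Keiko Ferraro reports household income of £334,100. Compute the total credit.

Commuter Credit: income exceeds £308,400 by £25,700, which is 18 full-or-partial £1,500 increments; reduction = 18 × £60 = £1,080, leaving £3,750.
Small Business Credit: £334,100 is at or below the £343,200 threshold, so the full £7,770 applies.
Total: £3,750 + £7,770 = £11,520.

£11,520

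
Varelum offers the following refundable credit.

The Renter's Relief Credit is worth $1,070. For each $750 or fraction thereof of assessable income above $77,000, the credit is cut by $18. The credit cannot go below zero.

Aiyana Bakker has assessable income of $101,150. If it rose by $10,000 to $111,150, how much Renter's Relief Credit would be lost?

$234

At $101,150 — income exceeds $77,000 by $24,150, which is 33 full-or-partial $750 increments; reduction = 33 × $18 = $594, leaving $476.
At $111,150 — income exceeds $77,000 by $34,150, which is 46 full-or-partial $750 increments; reduction = 46 × $18 = $828, leaving $242.
Lost: $476 − $242 = $234.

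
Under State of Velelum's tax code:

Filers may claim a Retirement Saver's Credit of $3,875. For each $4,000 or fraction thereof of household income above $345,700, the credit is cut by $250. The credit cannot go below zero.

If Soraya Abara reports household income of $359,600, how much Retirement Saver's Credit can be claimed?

Retirement Saver's Credit: income exceeds $345,700 by $13,900, which is 4 full-or-partial $4,000 increments; reduction = 4 × $250 = $1,000, leaving $2,875.

$2,875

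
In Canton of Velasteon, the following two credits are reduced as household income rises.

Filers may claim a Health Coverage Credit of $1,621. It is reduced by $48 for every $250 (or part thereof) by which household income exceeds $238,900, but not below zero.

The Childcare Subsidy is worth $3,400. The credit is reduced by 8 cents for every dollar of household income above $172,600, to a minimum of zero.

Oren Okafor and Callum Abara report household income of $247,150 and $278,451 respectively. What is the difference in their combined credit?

$37

Oren ($247,150): Health Coverage Credit: income exceeds $238,900 by $8,250, which is 33 full-or-partial $250 increments; reduction = 33 × $48 = $1,584, leaving $37. Childcare Subsidy: 8% of the $74,550 excess over $172,600 is $5,964 ≥ base, so the credit is $0. total $37 + $0 = $37
Callum ($278,451): Health Coverage Credit: income exceeds $238,900 by $39,551 → 159 increments × $48 = $7,632 ≥ base, so the credit is $0. Childcare Subsidy: 8% of the $105,851 excess over $172,600 is $8,468.08 ≥ base, so the credit is $0. total $0 + $0 = $0
Difference: |$37 − $0| = $37.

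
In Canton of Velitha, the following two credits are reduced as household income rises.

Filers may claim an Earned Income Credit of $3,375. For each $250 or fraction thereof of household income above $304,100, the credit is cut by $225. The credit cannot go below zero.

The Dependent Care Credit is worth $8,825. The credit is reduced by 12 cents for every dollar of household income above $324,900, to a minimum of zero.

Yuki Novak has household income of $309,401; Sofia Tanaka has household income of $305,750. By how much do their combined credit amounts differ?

$1,800

Yuki ($309,401): Earned Income Credit: income exceeds $304,100 by $5,301 → 22 increments × $225 = $4,950 ≥ base, so the credit is $0. Dependent Care Credit: $309,401 is at or below the $324,900 threshold, so the full $8,825 applies. total $0 + $8,825 = $8,825
Sofia ($305,750): Earned Income Credit: income exceeds $304,100 by $1,650, which is 7 full-or-partial $250 increments; reduction = 7 × $225 = $1,575, leaving $1,800. Dependent Care Credit: $305,750 is at or below the $324,900 threshold, so the full $8,825 applies. total $1,800 + $8,825 = $10,625
Difference: |$8,825 − $10,625| = $1,800.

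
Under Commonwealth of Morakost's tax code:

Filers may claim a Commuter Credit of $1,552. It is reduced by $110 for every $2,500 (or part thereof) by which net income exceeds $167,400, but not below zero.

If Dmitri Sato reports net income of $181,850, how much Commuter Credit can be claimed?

Commuter Credit: income exceeds $167,400 by $14,450, which is 6 full-or-partial $2,500 increments; reduction = 6 × $110 = $660, leaving $892.

$892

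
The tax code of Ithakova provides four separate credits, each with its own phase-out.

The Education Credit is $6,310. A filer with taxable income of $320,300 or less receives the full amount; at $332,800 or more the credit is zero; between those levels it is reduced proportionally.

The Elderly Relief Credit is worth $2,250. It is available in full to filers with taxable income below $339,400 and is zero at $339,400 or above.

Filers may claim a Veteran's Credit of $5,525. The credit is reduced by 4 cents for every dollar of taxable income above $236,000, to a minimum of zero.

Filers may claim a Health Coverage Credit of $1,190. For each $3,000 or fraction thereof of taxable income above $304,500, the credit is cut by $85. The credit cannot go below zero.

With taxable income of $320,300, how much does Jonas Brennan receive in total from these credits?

Education Credit: $320,300 is at or below the $320,300 threshold, so the full $6,310 applies.
Elderly Relief Credit: $320,300 is below the $339,400 cutoff, so the full $2,250 applies.
Veteran's Credit: 4% of the $84,300 excess over $236,000 is $3,372; credit = $5,525 − $3,372 = $2,153.
Health Coverage Credit: income exceeds $304,500 by $15,800, which is 6 full-or-partial $3,000 increments; reduction = 6 × $85 = $510, leaving $680.
Total: $6,310 + $2,250 + $2,153 + $680 = $11,393.

$11,393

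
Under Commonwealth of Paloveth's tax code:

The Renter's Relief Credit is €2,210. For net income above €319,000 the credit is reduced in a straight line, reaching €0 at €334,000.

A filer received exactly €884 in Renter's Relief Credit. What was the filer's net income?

€884 is 884/2,210 of the full €2,210, so 1,326/2,210 of the €15,000 range has been used: income = €319,000 + €15,000 × 1,326/2,210 = €328,000.

€328,000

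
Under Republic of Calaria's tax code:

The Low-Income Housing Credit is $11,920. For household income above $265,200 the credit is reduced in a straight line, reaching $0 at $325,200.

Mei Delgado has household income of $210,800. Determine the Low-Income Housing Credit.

$11,920

Low-Income Housing Credit: $210,800 is at or below the $265,200 threshold, so the full $11,920 applies.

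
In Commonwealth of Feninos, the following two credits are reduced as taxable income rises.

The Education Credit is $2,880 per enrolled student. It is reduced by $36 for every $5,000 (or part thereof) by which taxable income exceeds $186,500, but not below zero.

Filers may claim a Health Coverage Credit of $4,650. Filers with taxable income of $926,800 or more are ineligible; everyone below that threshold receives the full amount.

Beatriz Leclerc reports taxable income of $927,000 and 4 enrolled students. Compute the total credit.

$6,156

Education Credit: base = 4 × $2,880 = $11,520. income exceeds $186,500 by $740,500, which is 149 full-or-partial $5,000 increments; reduction = 149 × $36 = $5,364, leaving $6,156.
Health Coverage Credit: $927,000 meets or exceeds the $926,800 cutoff, so the credit is $0.
Total: $6,156 + $0 = $6,156.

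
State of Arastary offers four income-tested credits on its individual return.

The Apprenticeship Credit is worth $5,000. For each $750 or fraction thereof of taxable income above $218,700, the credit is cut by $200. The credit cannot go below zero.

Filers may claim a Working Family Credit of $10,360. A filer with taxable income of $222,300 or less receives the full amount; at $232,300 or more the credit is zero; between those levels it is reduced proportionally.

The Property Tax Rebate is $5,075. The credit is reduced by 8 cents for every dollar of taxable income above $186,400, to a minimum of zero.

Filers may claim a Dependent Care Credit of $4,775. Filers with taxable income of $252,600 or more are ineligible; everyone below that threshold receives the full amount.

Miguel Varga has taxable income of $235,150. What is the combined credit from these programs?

Apprenticeship Credit: income exceeds $218,700 by $16,450, which is 22 full-or-partial $750 increments; reduction = 22 × $200 = $4,400, leaving $600.
Working Family Credit: $235,150 is at or above $232,300, so the credit is $0.
Property Tax Rebate: 8% of the $48,750 excess over $186,400 is $3,900; credit = $5,075 − $3,900 = $1,175.
Dependent Care Credit: $235,150 is below the $252,600 cutoff, so the full $4,775 applies.
Total: $600 + $0 + $1,175 + $4,775 = $6,550.

$6,550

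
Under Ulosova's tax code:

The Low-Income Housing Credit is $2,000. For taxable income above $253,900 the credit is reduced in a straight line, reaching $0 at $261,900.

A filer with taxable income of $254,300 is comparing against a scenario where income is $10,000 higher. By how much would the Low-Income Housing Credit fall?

$1,900

At $254,300 — $254,300 is $400 into a $8,000 phase-out range, leaving 7,600/8,000 of the credit: $2,000 × 7,600/8,000 = $1,900.
At $264,300 — $264,300 is at or above $261,900, so the credit is $0.
Lost: $1,900 − $0 = $1,900.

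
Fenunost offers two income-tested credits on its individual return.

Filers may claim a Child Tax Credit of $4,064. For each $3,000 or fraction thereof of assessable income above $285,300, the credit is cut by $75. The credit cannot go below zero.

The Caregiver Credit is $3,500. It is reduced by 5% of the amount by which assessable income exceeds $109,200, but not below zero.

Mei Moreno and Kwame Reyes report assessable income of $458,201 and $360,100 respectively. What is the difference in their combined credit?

Mei ($458,201): Child Tax Credit: income exceeds $285,300 by $172,901 → 58 increments × $75 = $4,350 ≥ base, so the credit is $0. Caregiver Credit: 5% of the $349,001 excess over $109,200 is $17,450.05 ≥ base, so the credit is $0. total $0 + $0 = $0
Kwame ($360,100): Child Tax Credit: income exceeds $285,300 by $74,800, which is 25 full-or-partial $3,000 increments; reduction = 25 × $75 = $1,875, leaving $2,189. Caregiver Credit: 5% of the $250,900 excess over $109,200 is $12,545 ≥ base, so the credit is $0. total $2,189 + $0 = $2,189
Difference: |$0 − $2,189| = $2,189.

$2,189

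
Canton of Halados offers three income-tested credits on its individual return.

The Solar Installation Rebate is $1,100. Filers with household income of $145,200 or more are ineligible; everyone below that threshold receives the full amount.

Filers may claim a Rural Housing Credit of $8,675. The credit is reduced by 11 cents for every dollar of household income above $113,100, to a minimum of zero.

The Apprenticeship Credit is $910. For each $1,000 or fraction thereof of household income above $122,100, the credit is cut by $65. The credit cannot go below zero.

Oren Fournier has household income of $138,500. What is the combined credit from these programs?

Solar Installation Rebate: $138,500 is below the $145,200 cutoff, so the full $1,100 applies.
Rural Housing Credit: 11% of the $25,400 excess over $113,100 is $2,794; credit = $8,675 − $2,794 = $5,881.
Apprenticeship Credit: income exceeds $122,100 by $16,400 → 17 increments × $65 = $1,105 ≥ base, so the credit is $0.
Total: $1,100 + $5,881 + $0 = $6,981.

$6,981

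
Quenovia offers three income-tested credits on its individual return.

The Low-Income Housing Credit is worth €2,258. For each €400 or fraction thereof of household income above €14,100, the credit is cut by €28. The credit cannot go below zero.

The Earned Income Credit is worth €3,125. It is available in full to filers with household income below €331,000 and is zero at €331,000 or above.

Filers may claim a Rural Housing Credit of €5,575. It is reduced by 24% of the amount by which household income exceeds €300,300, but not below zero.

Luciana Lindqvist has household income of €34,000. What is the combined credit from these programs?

€9,558

Low-Income Housing Credit: income exceeds €14,100 by €19,900, which is 50 full-or-partial €400 increments; reduction = 50 × €28 = €1,400, leaving €858.
Earned Income Credit: €34,000 is below the €331,000 cutoff, so the full €3,125 applies.
Rural Housing Credit: €34,000 is at or below the €300,300 threshold, so the full €5,575 applies.
Total: €858 + €3,125 + €5,575 = €9,558.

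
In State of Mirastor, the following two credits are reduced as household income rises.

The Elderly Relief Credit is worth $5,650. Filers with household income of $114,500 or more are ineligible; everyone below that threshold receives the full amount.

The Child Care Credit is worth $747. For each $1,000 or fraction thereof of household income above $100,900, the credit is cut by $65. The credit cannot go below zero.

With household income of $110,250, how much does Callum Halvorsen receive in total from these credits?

Elderly Relief Credit: $110,250 is below the $114,500 cutoff, so the full $5,650 applies.
Child Care Credit: income exceeds $100,900 by $9,350, which is 10 full-or-partial $1,000 increments; reduction = 10 × $65 = $650, leaving $97.
Total: $5,650 + $97 = $5,747.

$5,747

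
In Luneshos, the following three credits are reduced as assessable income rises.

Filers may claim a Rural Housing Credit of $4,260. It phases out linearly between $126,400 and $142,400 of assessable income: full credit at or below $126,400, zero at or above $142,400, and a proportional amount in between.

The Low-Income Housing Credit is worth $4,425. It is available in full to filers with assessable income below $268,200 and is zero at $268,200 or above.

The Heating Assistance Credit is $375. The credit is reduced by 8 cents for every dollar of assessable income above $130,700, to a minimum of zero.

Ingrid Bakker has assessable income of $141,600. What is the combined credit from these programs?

Rural Housing Credit: $141,600 is $15,200 into a $16,000 phase-out range, leaving 800/16,000 of the credit: $4,260 × 800/16,000 = $213.
Low-Income Housing Credit: $141,600 is below the $268,200 cutoff, so the full $4,425 applies.
Heating Assistance Credit: 8% of the $10,900 excess over $130,700 is $872 ≥ base, so the credit is $0.
Total: $213 + $4,425 + $0 = $4,638.

$4,638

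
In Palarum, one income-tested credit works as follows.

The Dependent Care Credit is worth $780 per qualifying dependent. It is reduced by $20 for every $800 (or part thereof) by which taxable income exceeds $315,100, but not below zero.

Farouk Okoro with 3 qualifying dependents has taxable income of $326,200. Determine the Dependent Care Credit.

$2,060

Dependent Care Credit: base = 3 × $780 = $2,340. income exceeds $315,100 by $11,100, which is 14 full-or-partial $800 increments; reduction = 14 × $20 = $280, leaving $2,060.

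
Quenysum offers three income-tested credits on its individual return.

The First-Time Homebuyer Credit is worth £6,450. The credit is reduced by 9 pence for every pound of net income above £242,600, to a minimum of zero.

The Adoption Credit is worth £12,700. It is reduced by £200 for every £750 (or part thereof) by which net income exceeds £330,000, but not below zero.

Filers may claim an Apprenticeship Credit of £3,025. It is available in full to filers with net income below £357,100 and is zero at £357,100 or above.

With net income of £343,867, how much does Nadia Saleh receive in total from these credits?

£11,925

First-Time Homebuyer Credit: 9% of the £101,267 excess over £242,600 is £9,114.03 ≥ base, so the credit is £0.
Adoption Credit: income exceeds £330,000 by £13,867, which is 19 full-or-partial £750 increments; reduction = 19 × £200 = £3,800, leaving £8,900.
Apprenticeship Credit: £343,867 is below the £357,100 cutoff, so the full £3,025 applies.
Total: £0 + £8,900 + £3,025 = £11,925.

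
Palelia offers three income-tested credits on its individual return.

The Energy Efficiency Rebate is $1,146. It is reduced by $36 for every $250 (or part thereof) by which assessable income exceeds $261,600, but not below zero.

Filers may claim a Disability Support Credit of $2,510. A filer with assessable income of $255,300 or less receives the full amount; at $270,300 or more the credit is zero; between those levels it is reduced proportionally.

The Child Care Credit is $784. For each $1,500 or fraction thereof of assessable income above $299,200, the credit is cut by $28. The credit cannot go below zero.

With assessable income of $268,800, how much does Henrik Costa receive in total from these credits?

Energy Efficiency Rebate: income exceeds $261,600 by $7,200, which is 29 full-or-partial $250 increments; reduction = 29 × $36 = $1,044, leaving $102.
Disability Support Credit: $268,800 is $13,500 into a $15,000 phase-out range, leaving 1,500/15,000 of the credit: $2,510 × 1,500/15,000 = $251.
Child Care Credit: $268,800 is at or below the $299,200 threshold, so the full $784 applies.
Total: $102 + $251 + $784 = $1,137.

$1,137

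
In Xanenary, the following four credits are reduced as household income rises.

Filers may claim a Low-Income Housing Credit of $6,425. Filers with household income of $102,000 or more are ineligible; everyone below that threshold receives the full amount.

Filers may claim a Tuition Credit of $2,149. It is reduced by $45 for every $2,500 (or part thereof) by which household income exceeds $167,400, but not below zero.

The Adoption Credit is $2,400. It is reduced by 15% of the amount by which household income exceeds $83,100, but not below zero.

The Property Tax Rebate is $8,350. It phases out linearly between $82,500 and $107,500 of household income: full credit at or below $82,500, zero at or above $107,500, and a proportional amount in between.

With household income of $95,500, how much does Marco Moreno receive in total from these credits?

Low-Income Housing Credit: $95,500 is below the $102,000 cutoff, so the full $6,425 applies.
Tuition Credit: $95,500 is at or below the $167,400 threshold, so the full $2,149 applies.
Adoption Credit: 15% of the $12,400 excess over $83,100 is $1,860; credit = $2,400 − $1,860 = $540.
Property Tax Rebate: $95,500 is $13,000 into a $25,000 phase-out range, leaving 12,000/25,000 of the credit: $8,350 × 12,000/25,000 = $4,008.
Total: $6,425 + $2,149 + $540 + $4,008 = $13,122.

$13,122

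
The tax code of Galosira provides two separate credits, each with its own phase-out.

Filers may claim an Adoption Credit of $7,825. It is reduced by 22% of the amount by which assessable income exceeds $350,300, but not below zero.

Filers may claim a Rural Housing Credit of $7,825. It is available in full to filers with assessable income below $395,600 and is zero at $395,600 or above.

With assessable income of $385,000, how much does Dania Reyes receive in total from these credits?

$8,016

Adoption Credit: 22% of the $34,700 excess over $350,300 is $7,634; credit = $7,825 − $7,634 = $191.
Rural Housing Credit: $385,000 is below the $395,600 cutoff, so the full $7,825 applies.
Total: $191 + $7,825 = $8,016.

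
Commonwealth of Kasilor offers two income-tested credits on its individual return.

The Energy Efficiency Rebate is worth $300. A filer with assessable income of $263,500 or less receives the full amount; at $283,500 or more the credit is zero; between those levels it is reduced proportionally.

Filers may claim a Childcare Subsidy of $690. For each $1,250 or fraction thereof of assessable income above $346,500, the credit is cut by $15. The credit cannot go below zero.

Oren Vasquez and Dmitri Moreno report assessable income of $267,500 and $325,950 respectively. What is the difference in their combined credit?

Oren ($267,500): Energy Efficiency Rebate: $267,500 is $4,000 into a $20,000 phase-out range, leaving 16,000/20,000 of the credit: $300 × 16,000/20,000 = $240. Childcare Subsidy: $267,500 is at or below the $346,500 threshold, so the full $690 applies. total $240 + $690 = $930
Dmitri ($325,950): Energy Efficiency Rebate: $325,950 is at or above $283,500, so the credit is $0. Childcare Subsidy: $325,950 is at or below the $346,500 threshold, so the full $690 applies. total $0 + $690 = $690
Difference: |$930 − $690| = $240.

$240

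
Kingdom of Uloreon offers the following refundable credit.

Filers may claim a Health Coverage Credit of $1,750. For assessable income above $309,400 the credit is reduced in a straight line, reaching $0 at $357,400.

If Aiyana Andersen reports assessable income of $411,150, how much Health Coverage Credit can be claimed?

$0

Health Coverage Credit: $411,150 is at or above $357,400, so the credit is $0.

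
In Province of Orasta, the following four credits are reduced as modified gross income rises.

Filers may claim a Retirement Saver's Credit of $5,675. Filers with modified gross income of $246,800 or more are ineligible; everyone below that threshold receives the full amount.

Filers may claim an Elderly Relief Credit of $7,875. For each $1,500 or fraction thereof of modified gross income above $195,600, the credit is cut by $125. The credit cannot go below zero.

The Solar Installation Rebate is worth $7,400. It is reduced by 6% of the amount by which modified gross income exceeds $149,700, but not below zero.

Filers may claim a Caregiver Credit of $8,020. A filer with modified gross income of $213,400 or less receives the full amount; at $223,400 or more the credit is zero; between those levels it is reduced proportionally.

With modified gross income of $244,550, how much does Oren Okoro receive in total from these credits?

Retirement Saver's Credit: $244,550 is below the $246,800 cutoff, so the full $5,675 applies.
Elderly Relief Credit: income exceeds $195,600 by $48,950, which is 33 full-or-partial $1,500 increments; reduction = 33 × $125 = $4,125, leaving $3,750.
Solar Installation Rebate: 6% of the $94,850 excess over $149,700 is $5,691; credit = $7,400 − $5,691 = $1,709.
Caregiver Credit: $244,550 is at or above $223,400, so the credit is $0.
Total: $5,675 + $3,750 + $1,709 + $0 = $11,134.

$11,134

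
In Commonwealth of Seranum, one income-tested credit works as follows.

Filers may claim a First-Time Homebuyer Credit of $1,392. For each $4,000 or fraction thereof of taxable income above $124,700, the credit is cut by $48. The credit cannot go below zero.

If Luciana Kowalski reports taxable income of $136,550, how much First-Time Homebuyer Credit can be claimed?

First-Time Homebuyer Credit: income exceeds $124,700 by $11,850, which is 3 full-or-partial $4,000 increments; reduction = 3 × $48 = $144, leaving $1,248.

$1,248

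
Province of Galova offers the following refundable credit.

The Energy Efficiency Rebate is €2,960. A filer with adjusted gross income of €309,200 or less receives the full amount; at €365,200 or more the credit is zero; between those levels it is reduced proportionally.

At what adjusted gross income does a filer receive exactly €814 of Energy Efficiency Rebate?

€814 is 814/2,960 of the full €2,960, so 2,146/2,960 of the €56,000 range has been used: income = €309,200 + €56,000 × 2,146/2,960 = €349,800.

€349,800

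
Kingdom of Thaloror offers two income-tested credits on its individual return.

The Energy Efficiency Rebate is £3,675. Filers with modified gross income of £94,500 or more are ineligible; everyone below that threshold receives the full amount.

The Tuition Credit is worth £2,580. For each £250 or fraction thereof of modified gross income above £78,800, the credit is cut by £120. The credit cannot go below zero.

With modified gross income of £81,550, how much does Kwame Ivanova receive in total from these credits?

Energy Efficiency Rebate: £81,550 is below the £94,500 cutoff, so the full £3,675 applies.
Tuition Credit: income exceeds £78,800 by £2,750, which is 11 full-or-partial £250 increments; reduction = 11 × £120 = £1,320, leaving £1,260.
Total: £3,675 + £1,260 = £4,935.

£4,935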